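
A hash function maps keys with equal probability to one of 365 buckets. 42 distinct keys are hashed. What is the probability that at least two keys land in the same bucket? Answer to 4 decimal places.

0.9140

It's easier to compute the probability that all 42 are distinct.
P(all distinct) = 365/365 · 364/365 · ··· · 324/365 ≈ 0.0860.
So the probability of at least one match is 1 − 0.0860 = 0.9140.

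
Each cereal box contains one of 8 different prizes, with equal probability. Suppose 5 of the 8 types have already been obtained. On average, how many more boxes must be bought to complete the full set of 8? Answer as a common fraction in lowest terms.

Starting from 5 distinct types, each trial gives a new one with probability (8−i)/8 when i types are held, so the wait for the next new type is 8/(8−i).
E = 8/3 + 8/2 + 8/1 = 44/3.

44/3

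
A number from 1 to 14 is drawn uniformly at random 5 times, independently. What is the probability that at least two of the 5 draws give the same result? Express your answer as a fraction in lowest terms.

P(all 5 different) = 14/14 · 13/14 · ··· · 10/14 = 2145/4802.
P(at least two equal) = 1 − 2145/4802 = 2657/4802.

2657/4802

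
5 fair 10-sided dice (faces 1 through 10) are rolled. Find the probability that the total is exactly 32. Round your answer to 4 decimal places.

There are 10^5 = 100000 equally likely outcomes.
The number of ordered 5-tuples from {1,…,10} summing to 32 is 4840.
P(sum = 32) = 4840/100000 = 121/2500 ≈ 0.0484.

0.0484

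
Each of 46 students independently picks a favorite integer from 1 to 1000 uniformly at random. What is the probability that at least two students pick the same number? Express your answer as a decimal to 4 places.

It's easier to compute the probability that all 46 are distinct.
P(all distinct) = 1000/1000 · 999/1000 · ··· · 955/1000 ≈ 0.3496.
So the probability of at least one match is 1 − 0.3496 = 0.6504.

0.6504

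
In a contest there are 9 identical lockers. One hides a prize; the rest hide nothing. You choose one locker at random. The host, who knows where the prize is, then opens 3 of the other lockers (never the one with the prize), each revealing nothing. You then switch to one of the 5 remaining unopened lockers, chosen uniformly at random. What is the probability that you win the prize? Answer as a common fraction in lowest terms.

Your original locker holds the prize with probability 1/9, so the other 8 collectively hold it with probability 8/9.
The host can always find 3 empty lockers to open, so the reveals don't change that 8/9; it is now spread over the 5 remaining unopened lockers.
P(win by switching) = (8/9) · (1/5) = 8/45.

8/45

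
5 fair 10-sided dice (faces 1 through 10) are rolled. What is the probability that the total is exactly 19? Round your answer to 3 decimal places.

There are 10^5 = 100000 equally likely outcomes.
The number of ordered 5-tuples from {1,…,10} summing to 19 is 2710.
P(sum = 19) = 2710/100000 = 271/10000 ≈ 0.027.

0.027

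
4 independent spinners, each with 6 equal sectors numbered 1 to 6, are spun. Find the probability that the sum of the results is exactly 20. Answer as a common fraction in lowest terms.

There are 6^4 = 1296 equally likely outcomes.
The number of ordered 4-tuples from {1,…,6} summing to 20 is 35.
P(sum = 20) = 35/1296.

35/1296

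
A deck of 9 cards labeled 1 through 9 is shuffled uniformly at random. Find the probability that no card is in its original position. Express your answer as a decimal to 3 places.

This is the derangement probability: permutations of 9 with no fixed point.
D(9) = 9! · (1 − 1/1! + 1/2! − ··· + (−1)^9/9!) = 133496.
P = 133496/362880 = 16687/45360 ≈ 0.368.

0.368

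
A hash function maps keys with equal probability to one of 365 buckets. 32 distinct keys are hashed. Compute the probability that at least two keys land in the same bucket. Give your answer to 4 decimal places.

It's easier to compute the probability that all 32 are distinct.
P(all distinct) = 365/365 · 364/365 · ··· · 334/365 ≈ 0.2467.
So the probability of at least one match is 1 − 0.2467 = 0.7533.

0.7533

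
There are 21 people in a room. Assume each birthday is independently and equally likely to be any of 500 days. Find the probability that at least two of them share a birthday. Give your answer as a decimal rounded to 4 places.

0.3468

It's easier to compute the probability that all 21 are distinct.
P(all distinct) = 500/500 · 499/500 · ··· · 480/500 ≈ 0.6532.
So the probability of at least one match is 1 − 0.6532 = 0.3468.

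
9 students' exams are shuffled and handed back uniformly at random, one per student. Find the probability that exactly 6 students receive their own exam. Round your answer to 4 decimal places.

0.0005

Choose which 6 of the 9 are fixed: C(9,6) = 84 ways.
The remaining 3 must have no fixed point: D(3) = 2.
P = 84·2/362880 = 1/2160 ≈ 0.0005.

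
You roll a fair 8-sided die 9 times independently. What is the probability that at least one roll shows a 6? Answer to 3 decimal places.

0.699

P(no roll shows a 6) = (7/8)^9 ≈ 0.301.
P(at least one) = 1 − 0.301 = 0.699.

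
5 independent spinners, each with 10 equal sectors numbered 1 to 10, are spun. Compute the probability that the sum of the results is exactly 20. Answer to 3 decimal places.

There are 10^5 = 100000 equally likely outcomes.
The number of ordered 5-tuples from {1,…,10} summing to 20 is 3246.
P(sum = 20) = 3246/100000 = 1623/50000 ≈ 0.032.

0.032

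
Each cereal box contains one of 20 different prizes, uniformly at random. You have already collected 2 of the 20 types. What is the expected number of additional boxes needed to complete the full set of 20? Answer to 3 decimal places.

Starting from 2 distinct types, each trial gives a new one with probability (20−i)/20 when i types are held, so the wait for the next new type is 20/(20−i).
E = 20/18 + 20/17 + 20/16 + 20/15 + 20/14 + 20/13 + 20/12 + 20/11 + 20/10 + 20/9 + 20/8 + 20/7 + 20/6 + 20/5 + 20/4 + 20/3 + 20/2 + 20/1 = 14274301/204204 ≈ 69.902.

69.902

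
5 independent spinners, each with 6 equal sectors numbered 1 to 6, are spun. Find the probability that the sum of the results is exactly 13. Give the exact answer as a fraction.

There are 6^5 = 7776 equally likely outcomes.
The number of ordered 5-tuples from {1,…,6} summing to 13 is 420.
P(sum = 13) = 420/7776 = 35/648.

35/648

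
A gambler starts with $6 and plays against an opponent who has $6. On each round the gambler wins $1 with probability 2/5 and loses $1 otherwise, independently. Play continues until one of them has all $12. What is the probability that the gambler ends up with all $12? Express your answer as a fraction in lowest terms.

64/793

Let r = q/p = (3/5)/(2/5) = 3/2. The recurrence P(i) = p·P(i+1) + q·P(i−1) with P(0)=0, P(12)=1 gives P(i) = (1 − r^i)/(1 − r^12).
P(6) = (1 − (3/2)^6) / (1 − (3/2)^12) = 64/793.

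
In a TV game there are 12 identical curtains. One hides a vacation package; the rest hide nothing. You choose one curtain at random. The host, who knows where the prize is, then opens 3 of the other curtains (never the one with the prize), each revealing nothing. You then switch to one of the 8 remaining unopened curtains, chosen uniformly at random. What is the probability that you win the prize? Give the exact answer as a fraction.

Your original curtain holds the prize with probability 1/12, so the other 11 collectively hold it with probability 11/12.
The host can always find 3 empty curtains to open, so the reveals don't change that 11/12; it is now spread over the 8 remaining unopened curtains.
P(win by switching) = (11/12) · (1/8) = 11/96.

11/96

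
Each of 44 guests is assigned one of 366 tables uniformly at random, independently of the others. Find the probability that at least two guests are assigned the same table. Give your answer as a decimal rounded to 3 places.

It's easier to compute the probability that all 44 are distinct.
P(all distinct) = 366/366 · 365/366 · ··· · 323/366 ≈ 0.068.
So the probability of at least one match is 1 − 0.068 = 0.932.

0.932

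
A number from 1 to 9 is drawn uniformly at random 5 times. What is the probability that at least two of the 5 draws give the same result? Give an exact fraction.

P(all 5 different) = 9/9 · 8/9 · ··· · 5/9 = 560/2187.
P(at least two equal) = 1 − 560/2187 = 1627/2187.

1627/2187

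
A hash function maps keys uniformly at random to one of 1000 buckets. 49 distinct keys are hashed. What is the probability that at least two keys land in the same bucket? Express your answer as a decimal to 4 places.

It's easier to compute the probability that all 49 are distinct.
P(all distinct) = 1000/1000 · 999/1000 · ··· · 952/1000 ≈ 0.3026.
So the probability of at least one match is 1 − 0.3026 = 0.6974.

0.6974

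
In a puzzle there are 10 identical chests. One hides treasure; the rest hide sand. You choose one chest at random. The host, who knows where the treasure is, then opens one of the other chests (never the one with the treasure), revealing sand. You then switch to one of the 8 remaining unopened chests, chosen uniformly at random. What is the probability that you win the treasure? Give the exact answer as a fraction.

9/80

Your original chest holds the treasure with probability 1/10, so the other 9 collectively hold it with probability 9/10.
The host can always find an empty chest to open, so this doesn't change that 9/10; it is now spread over the 8 remaining unopened chests.
P(win by switching) = (9/10) · (1/8) = 9/80.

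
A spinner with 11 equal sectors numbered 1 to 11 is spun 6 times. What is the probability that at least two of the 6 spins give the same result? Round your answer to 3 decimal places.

P(all 6 different) = 11/11 · 10/11 · ··· · 6/11 ≈ 0.188.
P(at least two equal) = 1 − 0.188 = 0.812.

0.812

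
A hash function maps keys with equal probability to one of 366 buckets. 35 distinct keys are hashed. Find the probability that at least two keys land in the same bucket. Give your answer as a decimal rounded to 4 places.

0.8135

It's easier to compute the probability that all 35 are distinct.
P(all distinct) = 366/366 · 365/366 · ··· · 332/366 ≈ 0.1865.
So the probability of at least one match is 1 − 0.1865 = 0.8135.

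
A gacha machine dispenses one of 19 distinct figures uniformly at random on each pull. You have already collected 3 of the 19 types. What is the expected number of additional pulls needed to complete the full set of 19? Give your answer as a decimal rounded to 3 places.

Starting from 3 distinct types, each trial gives a new one with probability (19−i)/19 when i types are held, so the wait for the next new type is 19/(19−i).
E = 19/16 + 19/15 + 19/14 + 19/13 + 19/12 + 19/11 + 19/10 + 19/9 + 19/8 + 19/7 + 19/6 + 19/5 + 19/4 + 19/3 + 19/2 + 19/1 = 46294621/720720 ≈ 64.234.

64.234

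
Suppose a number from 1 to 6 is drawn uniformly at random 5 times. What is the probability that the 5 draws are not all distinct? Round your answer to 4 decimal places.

P(all 5 different) = 6/6 · 5/6 · ··· · 2/6 ≈ 0.0926.
P(at least two equal) = 1 − 0.0926 = 0.9074.

0.9074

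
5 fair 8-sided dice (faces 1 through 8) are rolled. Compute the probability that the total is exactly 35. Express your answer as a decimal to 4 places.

0.0038

There are 8^5 = 32768 equally likely outcomes.
The number of ordered 5-tuples from {1,…,8} summing to 35 is 126.
P(sum = 35) = 126/32768 = 63/16384 ≈ 0.0038.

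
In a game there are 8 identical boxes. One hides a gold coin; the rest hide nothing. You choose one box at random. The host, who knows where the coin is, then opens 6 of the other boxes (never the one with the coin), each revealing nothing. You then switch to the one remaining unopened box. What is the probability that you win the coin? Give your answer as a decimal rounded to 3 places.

Your original box holds the coin with probability 1/8, so the other 7 collectively hold it with probability 7/8.
The host can always find 6 empty boxes to open, so the reveals don't change that 7/8; it is now spread over the 1 remaining unopened box.
P(win by switching) = (7/8) · (1/1) = 7/8 ≈ 0.875.

0.875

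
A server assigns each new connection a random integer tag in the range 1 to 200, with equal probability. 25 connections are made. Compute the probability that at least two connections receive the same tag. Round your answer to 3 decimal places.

0.791

It's easier to compute the probability that all 25 are distinct.
P(all distinct) = 200/200 · 199/200 · ··· · 176/200 ≈ 0.209.
So the probability of at least one match is 1 − 0.209 = 0.791.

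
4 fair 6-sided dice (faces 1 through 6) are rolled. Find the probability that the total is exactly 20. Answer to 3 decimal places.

0.027

There are 6^4 = 1296 equally likely outcomes.
The number of ordered 4-tuples from {1,…,6} summing to 20 is 35.
P(sum = 20) = 35/1296 ≈ 0.027.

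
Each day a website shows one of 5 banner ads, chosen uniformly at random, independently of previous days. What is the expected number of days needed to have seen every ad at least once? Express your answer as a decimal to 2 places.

After i distinct types are collected, each trial gives a new one with probability (5−i)/5, so the expected wait for the next new type is 5/(5−i).
E = 5/5 + 5/4 + 5/3 + 5/2 + 5/1 = 137/12 ≈ 11.42.

11.42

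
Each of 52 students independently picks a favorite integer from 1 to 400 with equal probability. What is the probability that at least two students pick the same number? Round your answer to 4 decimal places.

0.9688

It's easier to compute the probability that all 52 are distinct.
P(all distinct) = 400/400 · 399/400 · ··· · 349/400 ≈ 0.0312.
So the probability of at least one match is 1 − 0.0312 = 0.9688.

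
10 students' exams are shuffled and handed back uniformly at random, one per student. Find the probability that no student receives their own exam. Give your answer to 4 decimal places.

This is the derangement probability: permutations of 10 with no fixed point.
D(10) = 10! · (1 − 1/1! + 1/2! − ··· + (−1)^10/10!) = 1334961.
P = 1334961/3628800 = 16481/44800 ≈ 0.3679.

0.3679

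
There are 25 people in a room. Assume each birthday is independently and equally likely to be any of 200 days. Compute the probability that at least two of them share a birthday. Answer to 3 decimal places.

It's easier to compute the probability that all 25 are distinct.
P(all distinct) = 200/200 · 199/200 · ··· · 176/200 ≈ 0.209.
So the probability of at least one match is 1 − 0.209 = 0.791.

0.791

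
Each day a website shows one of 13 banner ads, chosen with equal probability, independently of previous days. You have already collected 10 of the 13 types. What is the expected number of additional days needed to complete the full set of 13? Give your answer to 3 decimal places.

23.833

Starting from 10 distinct types, each trial gives a new one with probability (13−i)/13 when i types are held, so the wait for the next new type is 13/(13−i).
E = 13/3 + 13/2 + 13/1 = 143/6 ≈ 23.833.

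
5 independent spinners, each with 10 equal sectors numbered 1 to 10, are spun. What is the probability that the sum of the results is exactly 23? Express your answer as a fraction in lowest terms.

There are 10^5 = 100000 equally likely outcomes.
The number of ordered 5-tuples from {1,…,10} summing to 23 is 4840.
P(sum = 23) = 4840/100000 = 121/2500.

121/2500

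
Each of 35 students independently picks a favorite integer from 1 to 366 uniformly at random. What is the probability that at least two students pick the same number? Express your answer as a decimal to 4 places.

0.8135

It's easier to compute the probability that all 35 are distinct.
P(all distinct) = 366/366 · 365/366 · ··· · 332/366 ≈ 0.1865.
So the probability of at least one match is 1 − 0.1865 = 0.8135.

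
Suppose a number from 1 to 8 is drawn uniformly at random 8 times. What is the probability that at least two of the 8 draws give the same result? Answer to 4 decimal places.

P(all 8 different) = 8/8 · 7/8 · ··· · 1/8 ≈ 0.0024.
P(at least two equal) = 1 − 0.0024 = 0.9976.

0.9976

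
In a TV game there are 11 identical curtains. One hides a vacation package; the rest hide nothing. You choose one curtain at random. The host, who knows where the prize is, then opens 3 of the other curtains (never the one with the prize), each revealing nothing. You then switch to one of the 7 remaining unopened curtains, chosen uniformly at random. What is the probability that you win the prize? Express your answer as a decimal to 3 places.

0.130

Your original curtain holds the prize with probability 1/11, so the other 10 collectively hold it with probability 10/11.
The host can always find 3 empty curtains to open, so the reveals don't change that 10/11; it is now spread over the 7 remaining unopened curtains.
P(win by switching) = (10/11) · (1/7) = 10/77 ≈ 0.130.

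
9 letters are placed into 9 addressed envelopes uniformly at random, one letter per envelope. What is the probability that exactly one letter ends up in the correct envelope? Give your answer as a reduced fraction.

2119/5760

Choose which one is fixed: C(9,1) = 9 ways.
The remaining 8 must have no fixed point: D(8) = 14833.
P = 9·14833/362880 = 2119/5760.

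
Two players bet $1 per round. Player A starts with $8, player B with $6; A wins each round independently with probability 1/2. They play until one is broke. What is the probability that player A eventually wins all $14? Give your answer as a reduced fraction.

4/7

With a fair step, P(i) = ½P(i−1) + ½P(i+1) with P(0)=0, P(14)=1 has the linear solution P(i) = i/14.
P(8) = 8/14 = 4/7.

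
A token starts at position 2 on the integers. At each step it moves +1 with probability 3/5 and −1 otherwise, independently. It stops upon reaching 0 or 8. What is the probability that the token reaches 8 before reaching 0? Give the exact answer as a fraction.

Let r = q/p = (2/5)/(3/5) = 2/3. The recurrence P(i) = p·P(i+1) + q·P(i−1) with P(0)=0, P(8)=1 gives P(i) = (1 − r^i)/(1 − r^8).
P(2) = (1 − (2/3)^2) / (1 − (2/3)^8) = 729/1261.

729/1261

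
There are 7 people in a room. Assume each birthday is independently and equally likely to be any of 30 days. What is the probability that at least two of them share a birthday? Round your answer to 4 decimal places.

0.5308

It's easier to compute the probability that all 7 are distinct.
P(all distinct) = 30/30 · 29/30 · ··· · 24/30 ≈ 0.4692.
So the probability of at least one match is 1 − 0.4692 = 0.5308.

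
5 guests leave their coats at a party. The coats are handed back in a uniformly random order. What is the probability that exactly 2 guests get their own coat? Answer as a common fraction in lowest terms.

1/6

Choose which 2 of the 5 are fixed: C(5,2) = 10 ways.
The remaining 3 must have no fixed point: D(3) = 2.
P = 10·2/120 = 1/6.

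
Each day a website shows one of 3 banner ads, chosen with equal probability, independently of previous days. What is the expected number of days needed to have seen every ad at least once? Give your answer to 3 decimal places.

5.500

After i distinct types are collected, each trial gives a new one with probability (3−i)/3, so the expected wait for the next new type is 3/(3−i).
E = 3/3 + 3/2 + 3/1 = 11/2 ≈ 5.500.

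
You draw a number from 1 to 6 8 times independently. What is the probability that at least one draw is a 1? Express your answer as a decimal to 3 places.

P(no draw is a 1) = (5/6)^8 ≈ 0.233.
P(at least one) = 1 − 0.233 = 0.767.

0.767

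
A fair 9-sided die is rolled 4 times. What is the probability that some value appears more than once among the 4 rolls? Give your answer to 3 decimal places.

0.539

P(all 4 different) = 9/9 · 8/9 · ··· · 6/9 ≈ 0.461.
P(at least two equal) = 1 − 0.461 = 0.539.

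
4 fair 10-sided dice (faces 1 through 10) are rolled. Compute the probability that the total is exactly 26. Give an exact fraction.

There are 10^4 = 10000 equally likely outcomes.
The number of ordered 4-tuples from {1,…,10} summing to 26 is 540.
P(sum = 26) = 540/10000 = 27/500.

27/500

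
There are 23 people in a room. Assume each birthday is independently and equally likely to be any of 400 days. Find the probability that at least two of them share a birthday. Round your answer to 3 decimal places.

0.475

It's easier to compute the probability that all 23 are distinct.
P(all distinct) = 400/400 · 399/400 · ··· · 378/400 ≈ 0.525.
So the probability of at least one match is 1 − 0.525 = 0.475.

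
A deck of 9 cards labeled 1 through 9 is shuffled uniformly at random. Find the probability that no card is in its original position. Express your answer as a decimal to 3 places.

This is the derangement probability: permutations of 9 with no fixed point.
D(9) = 9! · (1 − 1/1! + 1/2! − ··· + (−1)^9/9!) = 133496.
P = 133496/362880 = 16687/45360 ≈ 0.368.

0.368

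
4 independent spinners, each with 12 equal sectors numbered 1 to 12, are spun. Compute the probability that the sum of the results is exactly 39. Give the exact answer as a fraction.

There are 12^4 = 20736 equally likely outcomes.
The number of ordered 4-tuples from {1,…,12} summing to 39 is 220.
P(sum = 39) = 220/20736 = 55/5184.

55/5184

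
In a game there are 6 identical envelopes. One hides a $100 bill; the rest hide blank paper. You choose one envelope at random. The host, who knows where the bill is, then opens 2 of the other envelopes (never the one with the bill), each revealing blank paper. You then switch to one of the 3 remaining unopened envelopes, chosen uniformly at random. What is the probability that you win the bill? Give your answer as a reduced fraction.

5/18

Your original envelope holds the bill with probability 1/6, so the other 5 collectively hold it with probability 5/6.
The host can always find 2 empty envelopes to open, so the reveals don't change that 5/6; it is now spread over the 3 remaining unopened envelopes.
P(win by switching) = (5/6) · (1/3) = 5/18.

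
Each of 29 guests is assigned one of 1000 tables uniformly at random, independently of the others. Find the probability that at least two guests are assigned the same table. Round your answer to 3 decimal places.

It's easier to compute the probability that all 29 are distinct.
P(all distinct) = 1000/1000 · 999/1000 · ··· · 972/1000 ≈ 0.664.
So the probability of at least one match is 1 − 0.664 = 0.336.

0.336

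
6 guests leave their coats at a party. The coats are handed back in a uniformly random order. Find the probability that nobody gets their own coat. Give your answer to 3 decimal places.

This is the derangement probability: permutations of 6 with no fixed point.
D(6) = 6! · (1 − 1/1! + 1/2! − ··· + (−1)^6/6!) = 265.
P = 265/720 = 53/144 ≈ 0.368.

0.368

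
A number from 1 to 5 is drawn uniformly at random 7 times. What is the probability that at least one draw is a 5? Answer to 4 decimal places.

P(no draw is a 5) = (4/5)^7 ≈ 0.2097.
P(at least one) = 1 − 0.2097 = 0.7903.

0.7903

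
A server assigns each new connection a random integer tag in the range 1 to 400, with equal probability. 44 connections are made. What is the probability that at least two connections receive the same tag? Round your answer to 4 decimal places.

It's easier to compute the probability that all 44 are distinct.
P(all distinct) = 400/400 · 399/400 · ··· · 357/400 ≈ 0.0858.
So the probability of at least one match is 1 − 0.0858 = 0.9142.

0.9142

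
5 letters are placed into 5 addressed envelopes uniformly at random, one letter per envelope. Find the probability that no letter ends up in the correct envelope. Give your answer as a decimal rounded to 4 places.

This is the derangement probability: permutations of 5 with no fixed point.
D(5) = 5! · (1 − 1/1! + 1/2! − ··· + (−1)^5/5!) = 44.
P = 44/120 = 11/30 ≈ 0.3667.

0.3667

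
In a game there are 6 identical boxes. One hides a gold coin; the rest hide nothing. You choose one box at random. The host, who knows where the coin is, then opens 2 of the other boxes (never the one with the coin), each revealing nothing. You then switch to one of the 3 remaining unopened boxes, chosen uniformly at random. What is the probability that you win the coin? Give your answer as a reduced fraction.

Your original box holds the coin with probability 1/6, so the other 5 collectively hold it with probability 5/6.
The host can always find 2 empty boxes to open, so the reveals don't change that 5/6; it is now spread over the 3 remaining unopened boxes.
P(win by switching) = (5/6) · (1/3) = 5/18.

5/18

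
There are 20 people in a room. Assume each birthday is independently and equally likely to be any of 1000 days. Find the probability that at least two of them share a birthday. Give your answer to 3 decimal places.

It's easier to compute the probability that all 20 are distinct.
P(all distinct) = 1000/1000 · 999/1000 · ··· · 981/1000 ≈ 0.826.
So the probability of at least one match is 1 − 0.826 = 0.174.

0.174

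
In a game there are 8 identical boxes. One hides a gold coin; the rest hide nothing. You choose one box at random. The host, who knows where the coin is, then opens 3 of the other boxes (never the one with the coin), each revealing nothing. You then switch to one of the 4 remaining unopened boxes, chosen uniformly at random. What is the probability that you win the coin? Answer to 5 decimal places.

0.21875

Your original box holds the coin with probability 1/8, so the other 7 collectively hold it with probability 7/8.
The host can always find 3 empty boxes to open, so the reveals don't change that 7/8; it is now spread over the 4 remaining unopened boxes.
P(win by switching) = (7/8) · (1/4) = 7/32 ≈ 0.21875.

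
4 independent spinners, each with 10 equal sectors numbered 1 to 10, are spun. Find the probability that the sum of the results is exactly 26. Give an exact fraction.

27/500

There are 10^4 = 10000 equally likely outcomes.
The number of ordered 4-tuples from {1,…,10} summing to 26 is 540.
P(sum = 26) = 540/10000 = 27/500.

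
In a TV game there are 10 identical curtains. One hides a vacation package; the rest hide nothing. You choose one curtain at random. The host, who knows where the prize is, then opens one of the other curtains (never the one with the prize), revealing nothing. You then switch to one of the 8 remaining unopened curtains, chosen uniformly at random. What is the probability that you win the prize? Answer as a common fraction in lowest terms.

Your original curtain holds the prize with probability 1/10, so the other 9 collectively hold it with probability 9/10.
The host can always find an empty curtain to open, so this doesn't change that 9/10; it is now spread over the 8 remaining unopened curtains.
P(win by switching) = (9/10) · (1/8) = 9/80.

9/80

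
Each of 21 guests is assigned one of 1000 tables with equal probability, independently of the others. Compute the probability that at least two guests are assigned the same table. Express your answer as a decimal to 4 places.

It's easier to compute the probability that all 21 are distinct.
P(all distinct) = 1000/1000 · 999/1000 · ··· · 980/1000 ≈ 0.8094.
So the probability of at least one match is 1 − 0.8094 = 0.1906.

0.1906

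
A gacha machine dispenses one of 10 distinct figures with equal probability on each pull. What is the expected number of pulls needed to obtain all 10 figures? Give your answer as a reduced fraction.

After i distinct types are collected, each trial gives a new one with probability (10−i)/10, so the expected wait for the next new type is 10/(10−i).
E = 10/10 + 10/9 + 10/8 + 10/7 + 10/6 + 10/5 + 10/4 + 10/3 + 10/2 + 10/1 = 7381/252.

7381/252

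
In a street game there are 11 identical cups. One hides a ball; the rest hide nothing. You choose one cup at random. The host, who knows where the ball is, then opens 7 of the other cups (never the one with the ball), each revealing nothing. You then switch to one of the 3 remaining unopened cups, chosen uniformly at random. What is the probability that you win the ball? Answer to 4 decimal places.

0.3030

Your original cup holds the ball with probability 1/11, so the other 10 collectively hold it with probability 10/11.
The host can always find 7 empty cups to open, so the reveals don't change that 10/11; it is now spread over the 3 remaining unopened cups.
P(win by switching) = (10/11) · (1/3) = 10/33 ≈ 0.3030.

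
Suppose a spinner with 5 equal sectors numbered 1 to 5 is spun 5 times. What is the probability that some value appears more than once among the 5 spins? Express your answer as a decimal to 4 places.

0.9616

P(all 5 different) = 5/5 · 4/5 · ··· · 1/5 ≈ 0.0384.
P(at least two equal) = 1 − 0.0384 = 0.9616.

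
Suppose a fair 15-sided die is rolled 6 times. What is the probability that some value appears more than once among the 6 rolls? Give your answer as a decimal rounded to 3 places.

P(all 6 different) = 15/15 · 14/15 · ··· · 10/15 ≈ 0.316.
P(at least two equal) = 1 − 0.316 = 0.684.

0.684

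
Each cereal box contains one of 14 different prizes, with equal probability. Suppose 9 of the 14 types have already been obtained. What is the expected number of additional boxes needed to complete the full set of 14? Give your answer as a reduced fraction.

959/30

Starting from 9 distinct types, each trial gives a new one with probability (14−i)/14 when i types are held, so the wait for the next new type is 14/(14−i).
E = 14/5 + 14/4 + 14/3 + 14/2 + 14/1 = 959/30.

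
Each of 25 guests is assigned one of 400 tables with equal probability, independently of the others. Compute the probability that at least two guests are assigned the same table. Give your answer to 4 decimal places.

It's easier to compute the probability that all 25 are distinct.
P(all distinct) = 400/400 · 399/400 · ··· · 376/400 ≈ 0.4650.
So the probability of at least one match is 1 − 0.4650 = 0.5350.

0.5350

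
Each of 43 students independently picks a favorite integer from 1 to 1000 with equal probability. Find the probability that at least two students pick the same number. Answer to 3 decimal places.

0.600

It's easier to compute the probability that all 43 are distinct.
P(all distinct) = 1000/1000 · 999/1000 · ··· · 958/1000 ≈ 0.400.
So the probability of at least one match is 1 − 0.400 = 0.600.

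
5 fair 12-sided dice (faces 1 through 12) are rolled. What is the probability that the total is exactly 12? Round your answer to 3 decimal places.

There are 12^5 = 248832 equally likely outcomes.
The number of ordered 5-tuples from {1,…,12} summing to 12 is 330.
P(sum = 12) = 330/248832 = 55/41472 ≈ 0.001.

0.001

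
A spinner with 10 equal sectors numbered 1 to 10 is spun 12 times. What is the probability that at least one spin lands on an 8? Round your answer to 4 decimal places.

P(no spin lands on an 8) = (9/10)^12 ≈ 0.2824.
P(at least one) = 1 − 0.2824 = 0.7176.

0.7176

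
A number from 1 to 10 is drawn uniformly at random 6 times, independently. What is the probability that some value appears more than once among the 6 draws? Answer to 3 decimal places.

P(all 6 different) = 10/10 · 9/10 · ··· · 5/10 ≈ 0.151.
P(at least two equal) = 1 − 0.151 = 0.849.

0.849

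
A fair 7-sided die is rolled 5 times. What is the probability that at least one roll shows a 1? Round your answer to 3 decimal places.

0.537

P(no roll shows a 1) = (6/7)^5 ≈ 0.463.
P(at least one) = 1 − 0.463 = 0.537.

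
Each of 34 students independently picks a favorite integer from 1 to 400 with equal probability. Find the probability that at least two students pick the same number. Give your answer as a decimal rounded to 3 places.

It's easier to compute the probability that all 34 are distinct.
P(all distinct) = 400/400 · 399/400 · ··· · 367/400 ≈ 0.236.
So the probability of at least one match is 1 − 0.236 = 0.764.

0.764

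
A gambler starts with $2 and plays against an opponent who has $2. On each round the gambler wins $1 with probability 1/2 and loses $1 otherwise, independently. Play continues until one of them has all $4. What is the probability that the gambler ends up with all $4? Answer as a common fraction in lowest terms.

1/2

With a fair step, P(i) = ½P(i−1) + ½P(i+1) with P(0)=0, P(4)=1 has the linear solution P(i) = i/4.
P(2) = 2/4 = 1/2.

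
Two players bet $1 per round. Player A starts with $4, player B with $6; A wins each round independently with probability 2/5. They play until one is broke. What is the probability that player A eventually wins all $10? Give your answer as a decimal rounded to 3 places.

0.072

Let r = q/p = (3/5)/(2/5) = 3/2. The recurrence P(i) = p·P(i+1) + q·P(i−1) with P(0)=0, P(10)=1 gives P(i) = (1 − r^i)/(1 − r^10).
P(4) = (1 − (3/2)^4) / (1 − (3/2)^10) = 832/11605 ≈ 0.072.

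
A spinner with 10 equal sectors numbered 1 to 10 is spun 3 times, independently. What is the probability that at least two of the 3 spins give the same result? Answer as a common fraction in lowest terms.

P(all 3 different) = 10/10 · 9/10 · ··· · 8/10 = 18/25.
P(at least two equal) = 1 − 18/25 = 7/25.

7/25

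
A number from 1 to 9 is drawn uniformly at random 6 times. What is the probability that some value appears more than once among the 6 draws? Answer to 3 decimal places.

P(all 6 different) = 9/9 · 8/9 · ··· · 4/9 ≈ 0.114.
P(at least two equal) = 1 − 0.114 = 0.886.

0.886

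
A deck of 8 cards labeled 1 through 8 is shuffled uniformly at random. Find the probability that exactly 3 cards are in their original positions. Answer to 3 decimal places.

Choose which 3 of the 8 are fixed: C(8,3) = 56 ways.
The remaining 5 must have no fixed point: D(5) = 44.
P = 56·44/40320 = 11/180 ≈ 0.061.

0.061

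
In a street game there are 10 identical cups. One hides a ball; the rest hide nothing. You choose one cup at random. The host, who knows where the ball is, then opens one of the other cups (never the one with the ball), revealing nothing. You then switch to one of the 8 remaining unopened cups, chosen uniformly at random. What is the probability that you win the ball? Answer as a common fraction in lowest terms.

9/80

Your original cup holds the ball with probability 1/10, so the other 9 collectively hold it with probability 9/10.
The host can always find an empty cup to open, so this doesn't change that 9/10; it is now spread over the 8 remaining unopened cups.
P(win by switching) = (9/10) · (1/8) = 9/80.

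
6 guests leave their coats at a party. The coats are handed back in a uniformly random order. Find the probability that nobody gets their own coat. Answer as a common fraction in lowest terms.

53/144

This is the derangement probability: permutations of 6 with no fixed point.
D(6) = 6! · (1 − 1/1! + 1/2! − ··· + (−1)^6/6!) = 265.
P = 265/720 = 53/144.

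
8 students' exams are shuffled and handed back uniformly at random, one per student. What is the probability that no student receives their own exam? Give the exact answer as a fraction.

2119/5760

This is the derangement probability: permutations of 8 with no fixed point.
D(8) = 8! · (1 − 1/1! + 1/2! − ··· + (−1)^8/8!) = 14833.
P = 14833/40320 = 2119/5760.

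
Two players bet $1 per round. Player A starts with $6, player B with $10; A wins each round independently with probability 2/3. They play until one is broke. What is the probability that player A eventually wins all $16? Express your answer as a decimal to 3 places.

Let r = q/p = (1/3)/(2/3) = 1/2. The recurrence P(i) = p·P(i+1) + q·P(i−1) with P(0)=0, P(16)=1 gives P(i) = (1 − r^i)/(1 − r^16).
P(6) = (1 − (1/2)^6) / (1 − (1/2)^16) = 21504/21845 ≈ 0.984.

0.984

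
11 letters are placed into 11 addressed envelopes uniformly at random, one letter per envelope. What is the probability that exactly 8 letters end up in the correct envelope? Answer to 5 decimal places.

Choose which 8 of the 11 are fixed: C(11,8) = 165 ways.
The remaining 3 must have no fixed point: D(3) = 2.
P = 165·2/39916800 = 1/120960 ≈ 0.00001.

0.00001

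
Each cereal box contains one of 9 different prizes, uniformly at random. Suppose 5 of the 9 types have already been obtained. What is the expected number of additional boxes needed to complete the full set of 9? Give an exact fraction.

Starting from 5 distinct types, each trial gives a new one with probability (9−i)/9 when i types are held, so the wait for the next new type is 9/(9−i).
E = 9/4 + 9/3 + 9/2 + 9/1 = 75/4.

75/4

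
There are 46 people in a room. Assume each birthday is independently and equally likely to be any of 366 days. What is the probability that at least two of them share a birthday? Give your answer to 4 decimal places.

0.9478

It's easier to compute the probability that all 46 are distinct.
P(all distinct) = 366/366 · 365/366 · ··· · 321/366 ≈ 0.0522.
So the probability of at least one match is 1 − 0.0522 = 0.9478.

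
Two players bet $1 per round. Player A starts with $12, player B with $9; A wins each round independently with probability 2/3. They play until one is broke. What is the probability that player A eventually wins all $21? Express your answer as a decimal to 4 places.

0.9998

Let r = q/p = (1/3)/(2/3) = 1/2. The recurrence P(i) = p·P(i+1) + q·P(i−1) with P(0)=0, P(21)=1 gives P(i) = (1 − r^i)/(1 − r^21).
P(12) = (1 − (1/2)^12) / (1 − (1/2)^21) = 299520/299593 ≈ 0.9998.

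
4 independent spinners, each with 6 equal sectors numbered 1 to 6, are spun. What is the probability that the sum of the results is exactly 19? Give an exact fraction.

There are 6^4 = 1296 equally likely outcomes.
The number of ordered 4-tuples from {1,…,6} summing to 19 is 56.
P(sum = 19) = 56/1296 = 7/162.

7/162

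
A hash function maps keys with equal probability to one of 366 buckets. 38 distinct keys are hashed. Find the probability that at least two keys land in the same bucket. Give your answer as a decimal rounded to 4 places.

0.8633

It's easier to compute the probability that all 38 are distinct.
P(all distinct) = 366/366 · 365/366 · ··· · 329/366 ≈ 0.1367.
So the probability of at least one match is 1 − 0.1367 = 0.8633.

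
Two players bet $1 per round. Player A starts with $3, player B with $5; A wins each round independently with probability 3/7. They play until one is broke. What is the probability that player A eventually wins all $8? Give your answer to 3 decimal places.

Let r = q/p = (4/7)/(3/7) = 4/3. The recurrence P(i) = p·P(i+1) + q·P(i−1) with P(0)=0, P(8)=1 gives P(i) = (1 − r^i)/(1 − r^8).
P(3) = (1 − (4/3)^3) / (1 − (4/3)^8) = 8991/58975 ≈ 0.152.

0.152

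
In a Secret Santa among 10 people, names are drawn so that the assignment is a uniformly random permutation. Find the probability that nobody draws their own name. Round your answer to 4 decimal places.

0.3679

This is the derangement probability: permutations of 10 with no fixed point.
D(10) = 10! · (1 − 1/1! + 1/2! − ··· + (−1)^10/10!) = 1334961.
P = 1334961/3628800 = 16481/44800 ≈ 0.3679.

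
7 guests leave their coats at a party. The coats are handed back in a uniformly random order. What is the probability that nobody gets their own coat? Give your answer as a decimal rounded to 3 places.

0.368

This is the derangement probability: permutations of 7 with no fixed point.
D(7) = 7! · (1 − 1/1! + 1/2! − ··· + (−1)^7/7!) = 1854.
P = 1854/5040 = 103/280 ≈ 0.368.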